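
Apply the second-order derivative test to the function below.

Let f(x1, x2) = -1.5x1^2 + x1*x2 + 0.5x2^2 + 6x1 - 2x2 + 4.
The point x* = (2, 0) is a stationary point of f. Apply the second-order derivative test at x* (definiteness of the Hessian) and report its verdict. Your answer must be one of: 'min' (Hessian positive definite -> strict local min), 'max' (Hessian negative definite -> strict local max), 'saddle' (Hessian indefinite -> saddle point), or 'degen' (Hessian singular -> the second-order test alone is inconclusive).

Compute the Hessian H = grad^2 f:
  H = [[-3, 1], [1, 1]]
Verify stationarity: grad f(x*) = H x* + g = (0, 0).
Eigenvalues of H: -3.2361, 1.2361.
Eigenvalues have mixed signs, so H is indefinite -> x* is a saddle point.

saddle


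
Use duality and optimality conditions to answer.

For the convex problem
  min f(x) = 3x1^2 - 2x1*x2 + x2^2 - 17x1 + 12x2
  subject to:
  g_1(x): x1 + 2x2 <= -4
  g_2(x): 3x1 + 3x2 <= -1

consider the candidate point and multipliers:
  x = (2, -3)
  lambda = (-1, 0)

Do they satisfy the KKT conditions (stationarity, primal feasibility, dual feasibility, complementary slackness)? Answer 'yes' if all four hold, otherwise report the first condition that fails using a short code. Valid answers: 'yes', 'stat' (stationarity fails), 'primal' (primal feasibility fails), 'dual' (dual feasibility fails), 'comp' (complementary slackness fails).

Gradient of f: grad f(x) = Q x + c = (1, 2)
Constraint values g_i(x) = a_i^T x - b_i:
  g_1((2, -3)) = 0
  g_2((2, -3)) = -2
Stationarity residual: grad f(x) + sum_i lambda_i a_i = (0, 0)
  -> stationarity OK
Primal feasibility (all g_i <= 0): OK
Dual feasibility (all lambda_i >= 0): FAILS
Complementary slackness (lambda_i * g_i(x) = 0 for all i): OK

Verdict: the first failing condition is dual_feasibility -> dual.

dual


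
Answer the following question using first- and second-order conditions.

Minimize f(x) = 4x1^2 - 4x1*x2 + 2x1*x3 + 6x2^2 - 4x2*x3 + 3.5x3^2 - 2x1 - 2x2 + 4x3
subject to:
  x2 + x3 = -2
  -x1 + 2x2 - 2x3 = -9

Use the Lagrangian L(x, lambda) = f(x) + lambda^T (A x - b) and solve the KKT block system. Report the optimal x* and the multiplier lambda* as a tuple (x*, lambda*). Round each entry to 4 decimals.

Form the Lagrangian:
  L(x, lambda) = (1/2) x^T Q x + c^T x + lambda^T (A x - b)
Stationarity (grad_x L = 0): Q x + c + A^T lambda = 0.
Primal feasibility: A x = b.

This gives the KKT block system:
  [ Q   A^T ] [ x     ]   [-c ]
  [ A    0  ] [ lambda ] = [ b ]

Solving the linear system:
  x*      = (0.6636, -3.0841, 1.0841)
  lambda* = (10.3738, 17.8131)
  f(x*)   = 95.1215

x* = (0.6636, -3.0841, 1.0841), lambda* = (10.3738, 17.8131)


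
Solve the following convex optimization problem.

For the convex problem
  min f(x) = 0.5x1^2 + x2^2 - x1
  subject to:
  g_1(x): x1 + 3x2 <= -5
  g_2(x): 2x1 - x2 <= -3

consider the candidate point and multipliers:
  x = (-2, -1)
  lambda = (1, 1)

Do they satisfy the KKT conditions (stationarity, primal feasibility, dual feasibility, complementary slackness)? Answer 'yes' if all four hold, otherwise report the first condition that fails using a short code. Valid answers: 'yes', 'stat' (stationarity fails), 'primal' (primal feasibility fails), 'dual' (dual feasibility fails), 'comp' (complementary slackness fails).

Gradient of f: grad f(x) = Q x + c = (-3, -2)
Constraint values g_i(x) = a_i^T x - b_i:
  g_1((-2, -1)) = 0
  g_2((-2, -1)) = 0
Stationarity residual: grad f(x) + sum_i lambda_i a_i = (0, 0)
  -> stationarity OK
Primal feasibility (all g_i <= 0): OK
Dual feasibility (all lambda_i >= 0): OK
Complementary slackness (lambda_i * g_i(x) = 0 for all i): OK

Verdict: yes, KKT holds.

yes


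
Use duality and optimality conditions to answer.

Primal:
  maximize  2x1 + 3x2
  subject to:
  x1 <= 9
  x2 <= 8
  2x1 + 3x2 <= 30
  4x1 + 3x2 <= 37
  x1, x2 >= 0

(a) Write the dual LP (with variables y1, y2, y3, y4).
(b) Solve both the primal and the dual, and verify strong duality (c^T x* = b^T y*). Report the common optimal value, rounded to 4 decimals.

The standard primal-dual pair for 'max c^T x s.t. A x <= b, x >= 0' is:
  Dual:  min b^T y  s.t.  A^T y >= c,  y >= 0.

So the dual LP is:
  minimize  9y1 + 8y2 + 30y3 + 37y4
  subject to:
    y1 + 2y3 + 4y4 >= 2
    y2 + 3y3 + 3y4 >= 3
    y1, y2, y3, y4 >= 0

Solving the primal: x* = (3.5, 7.6667).
  primal value c^T x* = 30.
Solving the dual: y* = (0, 0, 1, 0).
  dual value b^T y* = 30.
Strong duality: c^T x* = b^T y*. Confirmed.

30


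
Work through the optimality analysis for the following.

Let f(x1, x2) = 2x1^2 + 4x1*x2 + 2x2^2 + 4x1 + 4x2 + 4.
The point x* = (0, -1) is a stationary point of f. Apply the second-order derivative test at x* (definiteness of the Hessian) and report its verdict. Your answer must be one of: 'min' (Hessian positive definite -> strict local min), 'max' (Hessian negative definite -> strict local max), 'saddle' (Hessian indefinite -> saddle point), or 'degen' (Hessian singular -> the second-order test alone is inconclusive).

Compute the Hessian H = grad^2 f:
  H = [[4, 4], [4, 4]]
Verify stationarity: grad f(x*) = H x* + g = (0, 0).
Eigenvalues of H: 0, 8.
H has a zero eigenvalue (singular; positive semidefinite but not definite), so H is neither positive definite, negative definite, nor indefinite. The second-order test alone is inconclusive -> degen.
(Indeed, f is constant along the null direction of H through x*, so x* is not a strict local extremum.)

degen


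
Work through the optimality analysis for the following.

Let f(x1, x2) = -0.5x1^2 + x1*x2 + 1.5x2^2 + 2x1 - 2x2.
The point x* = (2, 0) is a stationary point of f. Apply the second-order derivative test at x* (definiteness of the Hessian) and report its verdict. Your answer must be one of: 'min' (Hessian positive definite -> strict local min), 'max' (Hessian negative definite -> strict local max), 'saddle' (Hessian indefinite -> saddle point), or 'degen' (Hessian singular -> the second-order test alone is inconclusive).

Compute the Hessian H = grad^2 f:
  H = [[-1, 1], [1, 3]]
Verify stationarity: grad f(x*) = H x* + g = (0, 0).
Eigenvalues of H: -1.2361, 3.2361.
Eigenvalues have mixed signs, so H is indefinite -> x* is a saddle point.

saddle


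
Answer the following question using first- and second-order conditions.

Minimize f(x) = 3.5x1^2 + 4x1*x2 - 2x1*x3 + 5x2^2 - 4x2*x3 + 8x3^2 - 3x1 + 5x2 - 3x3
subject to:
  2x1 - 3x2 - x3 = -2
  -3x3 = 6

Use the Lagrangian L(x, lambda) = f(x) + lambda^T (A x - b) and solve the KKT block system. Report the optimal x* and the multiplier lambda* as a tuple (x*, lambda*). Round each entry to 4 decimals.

Form the Lagrangian:
  L(x, lambda) = (1/2) x^T Q x + c^T x + lambda^T (A x - b)
Stationarity (grad_x L = 0): Q x + c + A^T lambda = 0.
Primal feasibility: A x = b.

This gives the KKT block system:
  [ Q   A^T ] [ x     ]   [-c ]
  [ A    0  ] [ lambda ] = [ b ]

Solving the linear system:
  x*      = (-1.4238, 0.3841, -2)
  lambda* = (3.7152, -12.468)
  f(x*)   = 47.2152

x* = (-1.4238, 0.3841, -2), lambda* = (3.7152, -12.468)


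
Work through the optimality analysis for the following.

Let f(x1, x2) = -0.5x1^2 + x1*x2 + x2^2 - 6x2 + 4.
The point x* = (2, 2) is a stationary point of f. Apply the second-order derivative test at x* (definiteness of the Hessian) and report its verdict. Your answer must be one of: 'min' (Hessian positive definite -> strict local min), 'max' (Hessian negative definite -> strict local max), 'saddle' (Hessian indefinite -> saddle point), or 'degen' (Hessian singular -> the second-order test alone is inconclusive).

Compute the Hessian H = grad^2 f:
  H = [[-1, 1], [1, 2]]
Verify stationarity: grad f(x*) = H x* + g = (0, 0).
Eigenvalues of H: -1.3028, 2.3028.
Eigenvalues have mixed signs, so H is indefinite -> x* is a saddle point.

saddle


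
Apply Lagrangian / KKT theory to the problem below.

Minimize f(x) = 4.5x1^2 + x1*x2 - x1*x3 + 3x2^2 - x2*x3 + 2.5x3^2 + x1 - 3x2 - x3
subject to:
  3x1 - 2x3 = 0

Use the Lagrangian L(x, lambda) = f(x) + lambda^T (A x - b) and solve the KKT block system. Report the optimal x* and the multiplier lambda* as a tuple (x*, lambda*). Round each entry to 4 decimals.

Form the Lagrangian:
  L(x, lambda) = (1/2) x^T Q x + c^T x + lambda^T (A x - b)
Stationarity (grad_x L = 0): Q x + c + A^T lambda = 0.
Primal feasibility: A x = b.

This gives the KKT block system:
  [ Q   A^T ] [ x     ]   [-c ]
  [ A    0  ] [ lambda ] = [ b ]

Solving the linear system:
  x*      = (0.0436, 0.5036, 0.0654)
  lambda* = (-0.6102)
  f(x*)   = -0.7663

x* = (0.0436, 0.5036, 0.0654), lambda* = (-0.6102)


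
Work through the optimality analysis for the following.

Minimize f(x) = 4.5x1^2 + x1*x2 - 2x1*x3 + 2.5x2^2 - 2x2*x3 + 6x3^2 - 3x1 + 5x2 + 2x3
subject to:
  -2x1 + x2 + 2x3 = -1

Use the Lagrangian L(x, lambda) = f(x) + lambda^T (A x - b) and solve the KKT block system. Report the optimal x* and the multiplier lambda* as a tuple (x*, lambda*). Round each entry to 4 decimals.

Form the Lagrangian:
  L(x, lambda) = (1/2) x^T Q x + c^T x + lambda^T (A x - b)
Stationarity (grad_x L = 0): Q x + c + A^T lambda = 0.
Primal feasibility: A x = b.

This gives the KKT block system:
  [ Q   A^T ] [ x     ]   [-c ]
  [ A    0  ] [ lambda ] = [ b ]

Solving the linear system:
  x*      = (0.0896, -0.7463, -0.0373)
  lambda* = (-1.4328)
  f(x*)   = -2.7537

x* = (0.0896, -0.7463, -0.0373), lambda* = (-1.4328)


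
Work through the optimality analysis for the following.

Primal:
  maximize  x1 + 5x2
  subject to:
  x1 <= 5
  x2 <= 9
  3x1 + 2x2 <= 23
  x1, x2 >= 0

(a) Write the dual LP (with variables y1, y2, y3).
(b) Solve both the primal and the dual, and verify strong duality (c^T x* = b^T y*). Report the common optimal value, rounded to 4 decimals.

The standard primal-dual pair for 'max c^T x s.t. A x <= b, x >= 0' is:
  Dual:  min b^T y  s.t.  A^T y >= c,  y >= 0.

So the dual LP is:
  minimize  5y1 + 9y2 + 23y3
  subject to:
    y1 + 3y3 >= 1
    y2 + 2y3 >= 5
    y1, y2, y3 >= 0

Solving the primal: x* = (1.6667, 9).
  primal value c^T x* = 46.6667.
Solving the dual: y* = (0, 4.3333, 0.3333).
  dual value b^T y* = 46.6667.
Strong duality: c^T x* = b^T y*. Confirmed.

46.6667


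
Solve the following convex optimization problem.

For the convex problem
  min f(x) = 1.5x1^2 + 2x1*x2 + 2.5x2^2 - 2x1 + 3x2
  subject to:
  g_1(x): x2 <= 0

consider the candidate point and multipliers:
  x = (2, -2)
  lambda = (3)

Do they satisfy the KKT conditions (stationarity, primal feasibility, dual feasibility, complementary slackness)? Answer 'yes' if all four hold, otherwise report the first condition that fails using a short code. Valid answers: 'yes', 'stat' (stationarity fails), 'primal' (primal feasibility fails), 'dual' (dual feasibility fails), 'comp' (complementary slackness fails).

Gradient of f: grad f(x) = Q x + c = (0, -3)
Constraint values g_i(x) = a_i^T x - b_i:
  g_1((2, -2)) = -2
Stationarity residual: grad f(x) + sum_i lambda_i a_i = (0, 0)
  -> stationarity OK
Primal feasibility (all g_i <= 0): OK
Dual feasibility (all lambda_i >= 0): OK
Complementary slackness (lambda_i * g_i(x) = 0 for all i): FAILS

Verdict: the first failing condition is complementary_slackness -> comp.

comp


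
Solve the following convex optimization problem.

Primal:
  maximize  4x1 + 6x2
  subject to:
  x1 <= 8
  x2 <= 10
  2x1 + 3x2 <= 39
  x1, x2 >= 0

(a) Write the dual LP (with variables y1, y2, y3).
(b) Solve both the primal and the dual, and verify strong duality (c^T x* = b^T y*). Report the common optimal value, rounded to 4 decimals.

The standard primal-dual pair for 'max c^T x s.t. A x <= b, x >= 0' is:
  Dual:  min b^T y  s.t.  A^T y >= c,  y >= 0.

So the dual LP is:
  minimize  8y1 + 10y2 + 39y3
  subject to:
    y1 + 2y3 >= 4
    y2 + 3y3 >= 6
    y1, y2, y3 >= 0

Solving the primal: x* = (4.5, 10).
  primal value c^T x* = 78.
Solving the dual: y* = (0, 0, 2).
  dual value b^T y* = 78.
Strong duality: c^T x* = b^T y*. Confirmed.

78


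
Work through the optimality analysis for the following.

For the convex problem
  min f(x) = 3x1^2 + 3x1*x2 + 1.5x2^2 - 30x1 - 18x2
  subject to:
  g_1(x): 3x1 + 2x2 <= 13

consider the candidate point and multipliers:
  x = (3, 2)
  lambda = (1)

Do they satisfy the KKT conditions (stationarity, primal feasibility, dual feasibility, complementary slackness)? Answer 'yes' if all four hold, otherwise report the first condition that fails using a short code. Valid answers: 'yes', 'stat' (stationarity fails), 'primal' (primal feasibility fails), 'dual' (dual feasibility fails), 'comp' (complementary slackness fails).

Gradient of f: grad f(x) = Q x + c = (-6, -3)
Constraint values g_i(x) = a_i^T x - b_i:
  g_1((3, 2)) = 0
Stationarity residual: grad f(x) + sum_i lambda_i a_i = (-3, -1)
  -> stationarity FAILS
Primal feasibility (all g_i <= 0): OK
Dual feasibility (all lambda_i >= 0): OK
Complementary slackness (lambda_i * g_i(x) = 0 for all i): OK

Verdict: the first failing condition is stationarity -> stat.

stat


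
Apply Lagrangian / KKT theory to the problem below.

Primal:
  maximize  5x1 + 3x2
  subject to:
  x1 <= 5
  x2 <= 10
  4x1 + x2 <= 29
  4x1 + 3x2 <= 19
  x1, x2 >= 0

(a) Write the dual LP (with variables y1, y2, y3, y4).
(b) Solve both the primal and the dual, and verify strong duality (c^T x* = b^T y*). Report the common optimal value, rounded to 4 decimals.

The standard primal-dual pair for 'max c^T x s.t. A x <= b, x >= 0' is:
  Dual:  min b^T y  s.t.  A^T y >= c,  y >= 0.

So the dual LP is:
  minimize  5y1 + 10y2 + 29y3 + 19y4
  subject to:
    y1 + 4y3 + 4y4 >= 5
    y2 + y3 + 3y4 >= 3
    y1, y2, y3, y4 >= 0

Solving the primal: x* = (4.75, 0).
  primal value c^T x* = 23.75.
Solving the dual: y* = (0, 0, 0, 1.25).
  dual value b^T y* = 23.75.
Strong duality: c^T x* = b^T y*. Confirmed.

23.75


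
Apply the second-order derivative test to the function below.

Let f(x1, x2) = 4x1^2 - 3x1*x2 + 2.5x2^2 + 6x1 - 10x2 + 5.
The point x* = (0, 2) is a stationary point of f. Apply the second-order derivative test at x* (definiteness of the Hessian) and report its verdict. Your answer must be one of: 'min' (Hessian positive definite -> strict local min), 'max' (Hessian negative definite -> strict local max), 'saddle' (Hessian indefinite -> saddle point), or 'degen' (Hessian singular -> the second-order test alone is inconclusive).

Compute the Hessian H = grad^2 f:
  H = [[8, -3], [-3, 5]]
Verify stationarity: grad f(x*) = H x* + g = (0, 0).
Eigenvalues of H: 3.1459, 9.8541.
Both eigenvalues > 0, so H is positive definite -> x* is a strict local min.

min


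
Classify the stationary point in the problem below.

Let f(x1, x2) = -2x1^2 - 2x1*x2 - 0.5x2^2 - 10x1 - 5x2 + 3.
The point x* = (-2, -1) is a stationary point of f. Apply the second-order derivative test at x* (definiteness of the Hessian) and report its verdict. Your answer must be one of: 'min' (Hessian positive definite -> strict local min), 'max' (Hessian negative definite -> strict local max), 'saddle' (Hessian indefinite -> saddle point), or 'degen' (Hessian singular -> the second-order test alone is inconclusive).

Compute the Hessian H = grad^2 f:
  H = [[-4, -2], [-2, -1]]
Verify stationarity: grad f(x*) = H x* + g = (0, 0).
Eigenvalues of H: -5, 0.
H has a zero eigenvalue (singular; negative semidefinite but not definite), so H is neither positive definite, negative definite, nor indefinite. The second-order test alone is inconclusive -> degen.
(Indeed, f is constant along the null direction of H through x*, so x* is not a strict local extremum.)

degen


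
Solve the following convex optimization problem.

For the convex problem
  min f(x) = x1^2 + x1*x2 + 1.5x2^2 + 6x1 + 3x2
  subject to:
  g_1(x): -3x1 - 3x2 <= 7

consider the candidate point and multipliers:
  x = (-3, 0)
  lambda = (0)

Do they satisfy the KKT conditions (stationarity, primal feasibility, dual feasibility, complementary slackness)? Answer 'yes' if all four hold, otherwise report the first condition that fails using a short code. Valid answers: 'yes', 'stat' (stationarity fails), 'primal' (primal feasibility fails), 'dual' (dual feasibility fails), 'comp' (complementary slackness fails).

Gradient of f: grad f(x) = Q x + c = (0, 0)
Constraint values g_i(x) = a_i^T x - b_i:
  g_1((-3, 0)) = 2
Stationarity residual: grad f(x) + sum_i lambda_i a_i = (0, 0)
  -> stationarity OK
Primal feasibility (all g_i <= 0): FAILS
Dual feasibility (all lambda_i >= 0): OK
Complementary slackness (lambda_i * g_i(x) = 0 for all i): OK

Verdict: the first failing condition is primal_feasibility -> primal.

primal


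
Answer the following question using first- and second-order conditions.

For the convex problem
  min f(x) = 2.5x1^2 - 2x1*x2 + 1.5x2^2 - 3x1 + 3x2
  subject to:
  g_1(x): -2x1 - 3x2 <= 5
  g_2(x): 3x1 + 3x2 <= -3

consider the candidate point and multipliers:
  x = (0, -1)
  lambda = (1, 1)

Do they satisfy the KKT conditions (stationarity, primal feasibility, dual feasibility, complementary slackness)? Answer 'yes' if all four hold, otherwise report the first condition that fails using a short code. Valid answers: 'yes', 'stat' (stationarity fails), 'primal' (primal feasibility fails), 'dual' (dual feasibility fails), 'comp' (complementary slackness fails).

Gradient of f: grad f(x) = Q x + c = (-1, 0)
Constraint values g_i(x) = a_i^T x - b_i:
  g_1((0, -1)) = -2
  g_2((0, -1)) = 0
Stationarity residual: grad f(x) + sum_i lambda_i a_i = (0, 0)
  -> stationarity OK
Primal feasibility (all g_i <= 0): OK
Dual feasibility (all lambda_i >= 0): OK
Complementary slackness (lambda_i * g_i(x) = 0 for all i): FAILS

Verdict: the first failing condition is complementary_slackness -> comp.

comp


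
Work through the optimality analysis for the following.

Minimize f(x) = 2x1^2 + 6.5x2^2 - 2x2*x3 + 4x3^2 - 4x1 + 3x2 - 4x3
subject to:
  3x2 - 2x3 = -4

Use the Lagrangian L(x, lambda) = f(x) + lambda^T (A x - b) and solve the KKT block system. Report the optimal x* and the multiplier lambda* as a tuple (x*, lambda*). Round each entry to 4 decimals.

Form the Lagrangian:
  L(x, lambda) = (1/2) x^T Q x + c^T x + lambda^T (A x - b)
Stationarity (grad_x L = 0): Q x + c + A^T lambda = 0.
Primal feasibility: A x = b.

This gives the KKT block system:
  [ Q   A^T ] [ x     ]   [-c ]
  [ A    0  ] [ lambda ] = [ b ]

Solving the linear system:
  x*      = (1, -0.68, 0.98)
  lambda* = (2.6)
  f(x*)   = 0.22

x* = (1, -0.68, 0.98), lambda* = (2.6)


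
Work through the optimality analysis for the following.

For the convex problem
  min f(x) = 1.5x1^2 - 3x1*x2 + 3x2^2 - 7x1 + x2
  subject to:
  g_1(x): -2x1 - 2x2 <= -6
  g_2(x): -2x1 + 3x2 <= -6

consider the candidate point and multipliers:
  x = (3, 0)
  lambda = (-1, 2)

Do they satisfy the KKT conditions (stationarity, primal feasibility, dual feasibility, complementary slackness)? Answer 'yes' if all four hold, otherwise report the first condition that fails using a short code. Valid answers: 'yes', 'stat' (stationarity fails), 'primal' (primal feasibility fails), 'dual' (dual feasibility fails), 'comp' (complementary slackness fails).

Gradient of f: grad f(x) = Q x + c = (2, -8)
Constraint values g_i(x) = a_i^T x - b_i:
  g_1((3, 0)) = 0
  g_2((3, 0)) = 0
Stationarity residual: grad f(x) + sum_i lambda_i a_i = (0, 0)
  -> stationarity OK
Primal feasibility (all g_i <= 0): OK
Dual feasibility (all lambda_i >= 0): FAILS
Complementary slackness (lambda_i * g_i(x) = 0 for all i): OK

Verdict: the first failing condition is dual_feasibility -> dual.

dual


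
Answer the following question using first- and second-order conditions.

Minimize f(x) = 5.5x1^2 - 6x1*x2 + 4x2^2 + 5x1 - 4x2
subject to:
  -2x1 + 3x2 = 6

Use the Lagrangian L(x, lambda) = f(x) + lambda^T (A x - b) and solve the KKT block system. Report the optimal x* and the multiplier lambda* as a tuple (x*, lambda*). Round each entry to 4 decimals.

Form the Lagrangian:
  L(x, lambda) = (1/2) x^T Q x + c^T x + lambda^T (A x - b)
Stationarity (grad_x L = 0): Q x + c + A^T lambda = 0.
Primal feasibility: A x = b.

This gives the KKT block system:
  [ Q   A^T ] [ x     ]   [-c ]
  [ A    0  ] [ lambda ] = [ b ]

Solving the linear system:
  x*      = (-0.1525, 1.8983)
  lambda* = (-4.0339)
  f(x*)   = 7.9237

x* = (-0.1525, 1.8983), lambda* = (-4.0339)


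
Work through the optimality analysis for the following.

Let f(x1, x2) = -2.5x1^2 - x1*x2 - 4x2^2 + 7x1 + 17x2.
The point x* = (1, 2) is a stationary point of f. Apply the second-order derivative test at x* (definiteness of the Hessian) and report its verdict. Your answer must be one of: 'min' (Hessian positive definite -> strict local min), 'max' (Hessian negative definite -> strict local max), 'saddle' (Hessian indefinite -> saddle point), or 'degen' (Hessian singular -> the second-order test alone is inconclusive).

Compute the Hessian H = grad^2 f:
  H = [[-5, -1], [-1, -8]]
Verify stationarity: grad f(x*) = H x* + g = (0, 0).
Eigenvalues of H: -8.3028, -4.6972.
Both eigenvalues < 0, so H is negative definite -> x* is a strict local max.

max


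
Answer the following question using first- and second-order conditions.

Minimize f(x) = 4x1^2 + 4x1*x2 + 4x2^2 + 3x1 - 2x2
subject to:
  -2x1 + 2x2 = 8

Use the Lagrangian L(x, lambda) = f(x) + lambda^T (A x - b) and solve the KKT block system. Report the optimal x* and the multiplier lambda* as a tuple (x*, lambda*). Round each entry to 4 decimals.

Form the Lagrangian:
  L(x, lambda) = (1/2) x^T Q x + c^T x + lambda^T (A x - b)
Stationarity (grad_x L = 0): Q x + c + A^T lambda = 0.
Primal feasibility: A x = b.

This gives the KKT block system:
  [ Q   A^T ] [ x     ]   [-c ]
  [ A    0  ] [ lambda ] = [ b ]

Solving the linear system:
  x*      = (-2.0417, 1.9583)
  lambda* = (-2.75)
  f(x*)   = 5.9792

x* = (-2.0417, 1.9583), lambda* = (-2.75)


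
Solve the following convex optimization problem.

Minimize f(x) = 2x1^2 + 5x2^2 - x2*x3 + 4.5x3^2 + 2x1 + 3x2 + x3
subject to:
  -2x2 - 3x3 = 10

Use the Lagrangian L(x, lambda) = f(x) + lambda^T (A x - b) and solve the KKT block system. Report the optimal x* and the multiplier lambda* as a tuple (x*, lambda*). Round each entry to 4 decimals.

Form the Lagrangian:
  L(x, lambda) = (1/2) x^T Q x + c^T x + lambda^T (A x - b)
Stationarity (grad_x L = 0): Q x + c + A^T lambda = 0.
Primal feasibility: A x = b.

This gives the KKT block system:
  [ Q   A^T ] [ x     ]   [-c ]
  [ A    0  ] [ lambda ] = [ b ]

Solving the linear system:
  x*      = (-0.5, -1.6739, -2.2174)
  lambda* = (-5.7609)
  f(x*)   = 24.6848

x* = (-0.5, -1.6739, -2.2174), lambda* = (-5.7609)


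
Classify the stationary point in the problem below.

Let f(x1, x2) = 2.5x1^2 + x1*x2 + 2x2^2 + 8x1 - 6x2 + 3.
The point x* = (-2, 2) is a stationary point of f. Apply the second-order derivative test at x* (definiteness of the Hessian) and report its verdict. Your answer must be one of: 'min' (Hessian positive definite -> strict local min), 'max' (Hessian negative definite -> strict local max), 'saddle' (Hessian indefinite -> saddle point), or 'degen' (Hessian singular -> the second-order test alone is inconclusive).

Compute the Hessian H = grad^2 f:
  H = [[5, 1], [1, 4]]
Verify stationarity: grad f(x*) = H x* + g = (0, 0).
Eigenvalues of H: 3.382, 5.618.
Both eigenvalues > 0, so H is positive definite -> x* is a strict local min.

min


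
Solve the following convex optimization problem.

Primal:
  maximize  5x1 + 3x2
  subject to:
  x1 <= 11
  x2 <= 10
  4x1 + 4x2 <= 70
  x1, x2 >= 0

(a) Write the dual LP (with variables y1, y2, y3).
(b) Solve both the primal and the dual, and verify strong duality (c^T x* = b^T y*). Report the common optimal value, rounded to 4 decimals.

The standard primal-dual pair for 'max c^T x s.t. A x <= b, x >= 0' is:
  Dual:  min b^T y  s.t.  A^T y >= c,  y >= 0.

So the dual LP is:
  minimize  11y1 + 10y2 + 70y3
  subject to:
    y1 + 4y3 >= 5
    y2 + 4y3 >= 3
    y1, y2, y3 >= 0

Solving the primal: x* = (11, 6.5).
  primal value c^T x* = 74.5.
Solving the dual: y* = (2, 0, 0.75).
  dual value b^T y* = 74.5.
Strong duality: c^T x* = b^T y*. Confirmed.

74.5


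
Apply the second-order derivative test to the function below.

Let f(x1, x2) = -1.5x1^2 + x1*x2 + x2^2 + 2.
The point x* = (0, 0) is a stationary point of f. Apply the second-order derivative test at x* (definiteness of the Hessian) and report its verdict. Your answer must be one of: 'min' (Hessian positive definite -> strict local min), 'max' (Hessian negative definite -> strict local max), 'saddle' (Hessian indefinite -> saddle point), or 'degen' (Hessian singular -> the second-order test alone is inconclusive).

Compute the Hessian H = grad^2 f:
  H = [[-3, 1], [1, 2]]
Verify stationarity: grad f(x*) = H x* + g = (0, 0).
Eigenvalues of H: -3.1926, 2.1926.
Eigenvalues have mixed signs, so H is indefinite -> x* is a saddle point.

saddle


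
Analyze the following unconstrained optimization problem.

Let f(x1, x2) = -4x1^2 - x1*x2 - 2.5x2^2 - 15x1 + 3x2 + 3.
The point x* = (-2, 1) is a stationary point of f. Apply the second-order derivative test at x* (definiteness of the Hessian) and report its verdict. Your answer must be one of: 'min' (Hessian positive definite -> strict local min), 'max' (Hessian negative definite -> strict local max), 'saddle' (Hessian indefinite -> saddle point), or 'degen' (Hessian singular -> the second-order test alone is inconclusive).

Compute the Hessian H = grad^2 f:
  H = [[-8, -1], [-1, -5]]
Verify stationarity: grad f(x*) = H x* + g = (0, 0).
Eigenvalues of H: -8.3028, -4.6972.
Both eigenvalues < 0, so H is negative definite -> x* is a strict local max.

max


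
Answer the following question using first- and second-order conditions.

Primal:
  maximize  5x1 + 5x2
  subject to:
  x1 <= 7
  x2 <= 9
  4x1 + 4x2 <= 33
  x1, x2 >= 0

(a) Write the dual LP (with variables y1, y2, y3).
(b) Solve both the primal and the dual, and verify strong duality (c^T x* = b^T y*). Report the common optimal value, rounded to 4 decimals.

The standard primal-dual pair for 'max c^T x s.t. A x <= b, x >= 0' is:
  Dual:  min b^T y  s.t.  A^T y >= c,  y >= 0.

So the dual LP is:
  minimize  7y1 + 9y2 + 33y3
  subject to:
    y1 + 4y3 >= 5
    y2 + 4y3 >= 5
    y1, y2, y3 >= 0

Solving the primal: x* = (0, 8.25).
  primal value c^T x* = 41.25.
Solving the dual: y* = (0, 0, 1.25).
  dual value b^T y* = 41.25.
Strong duality: c^T x* = b^T y*. Confirmed.

41.25


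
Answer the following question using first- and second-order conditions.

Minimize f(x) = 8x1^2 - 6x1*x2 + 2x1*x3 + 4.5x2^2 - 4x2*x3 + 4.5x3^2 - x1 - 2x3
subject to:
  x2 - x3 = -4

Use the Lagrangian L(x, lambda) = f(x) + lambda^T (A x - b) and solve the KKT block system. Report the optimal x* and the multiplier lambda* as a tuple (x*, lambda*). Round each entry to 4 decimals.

Form the Lagrangian:
  L(x, lambda) = (1/2) x^T Q x + c^T x + lambda^T (A x - b)
Stationarity (grad_x L = 0): Q x + c + A^T lambda = 0.
Primal feasibility: A x = b.

This gives the KKT block system:
  [ Q   A^T ] [ x     ]   [-c ]
  [ A    0  ] [ lambda ] = [ b ]

Solving the linear system:
  x*      = (-0.9861, -2.1944, 1.8056)
  lambda* = (21.0556)
  f(x*)   = 40.7986

x* = (-0.9861, -2.1944, 1.8056), lambda* = (21.0556)


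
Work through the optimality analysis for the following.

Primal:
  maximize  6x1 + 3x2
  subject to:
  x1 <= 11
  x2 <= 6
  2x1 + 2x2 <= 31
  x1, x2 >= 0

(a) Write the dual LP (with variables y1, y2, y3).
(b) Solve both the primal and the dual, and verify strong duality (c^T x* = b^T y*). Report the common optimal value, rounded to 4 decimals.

The standard primal-dual pair for 'max c^T x s.t. A x <= b, x >= 0' is:
  Dual:  min b^T y  s.t.  A^T y >= c,  y >= 0.

So the dual LP is:
  minimize  11y1 + 6y2 + 31y3
  subject to:
    y1 + 2y3 >= 6
    y2 + 2y3 >= 3
    y1, y2, y3 >= 0

Solving the primal: x* = (11, 4.5).
  primal value c^T x* = 79.5.
Solving the dual: y* = (3, 0, 1.5).
  dual value b^T y* = 79.5.
Strong duality: c^T x* = b^T y*. Confirmed.

79.5


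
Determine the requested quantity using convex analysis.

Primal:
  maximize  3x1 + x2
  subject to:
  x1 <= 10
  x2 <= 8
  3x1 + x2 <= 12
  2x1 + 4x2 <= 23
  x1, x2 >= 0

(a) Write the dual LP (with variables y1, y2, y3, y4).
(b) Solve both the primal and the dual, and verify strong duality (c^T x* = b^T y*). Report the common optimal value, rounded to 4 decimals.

The standard primal-dual pair for 'max c^T x s.t. A x <= b, x >= 0' is:
  Dual:  min b^T y  s.t.  A^T y >= c,  y >= 0.

So the dual LP is:
  minimize  10y1 + 8y2 + 12y3 + 23y4
  subject to:
    y1 + 3y3 + 2y4 >= 3
    y2 + y3 + 4y4 >= 1
    y1, y2, y3, y4 >= 0

Solving the primal: x* = (2.5, 4.5).
  primal value c^T x* = 12.
Solving the dual: y* = (0, 0, 1, 0).
  dual value b^T y* = 12.
Strong duality: c^T x* = b^T y*. Confirmed.

12


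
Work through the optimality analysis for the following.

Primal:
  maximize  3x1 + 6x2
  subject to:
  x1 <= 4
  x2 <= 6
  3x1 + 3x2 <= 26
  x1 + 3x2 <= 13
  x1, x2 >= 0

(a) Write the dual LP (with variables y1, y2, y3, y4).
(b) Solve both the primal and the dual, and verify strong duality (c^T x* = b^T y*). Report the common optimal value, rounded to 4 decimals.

The standard primal-dual pair for 'max c^T x s.t. A x <= b, x >= 0' is:
  Dual:  min b^T y  s.t.  A^T y >= c,  y >= 0.

So the dual LP is:
  minimize  4y1 + 6y2 + 26y3 + 13y4
  subject to:
    y1 + 3y3 + y4 >= 3
    y2 + 3y3 + 3y4 >= 6
    y1, y2, y3, y4 >= 0

Solving the primal: x* = (4, 3).
  primal value c^T x* = 30.
Solving the dual: y* = (1, 0, 0, 2).
  dual value b^T y* = 30.
Strong duality: c^T x* = b^T y*. Confirmed.

30


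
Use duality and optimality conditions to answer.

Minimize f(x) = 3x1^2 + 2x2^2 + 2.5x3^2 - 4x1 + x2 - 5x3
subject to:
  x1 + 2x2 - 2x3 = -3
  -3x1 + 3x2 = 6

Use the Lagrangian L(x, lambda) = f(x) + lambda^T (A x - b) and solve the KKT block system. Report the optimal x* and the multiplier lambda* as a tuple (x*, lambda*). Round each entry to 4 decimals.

Form the Lagrangian:
  L(x, lambda) = (1/2) x^T Q x + c^T x + lambda^T (A x - b)
Stationarity (grad_x L = 0): Q x + c + A^T lambda = 0.
Primal feasibility: A x = b.

This gives the KKT block system:
  [ Q   A^T ] [ x     ]   [-c ]
  [ A    0  ] [ lambda ] = [ b ]

Solving the linear system:
  x*      = (-1.1176, 0.8824, 1.8235)
  lambda* = (2.0588, -2.8824)
  f(x*)   = 9.8529

x* = (-1.1176, 0.8824, 1.8235), lambda* = (2.0588, -2.8824)


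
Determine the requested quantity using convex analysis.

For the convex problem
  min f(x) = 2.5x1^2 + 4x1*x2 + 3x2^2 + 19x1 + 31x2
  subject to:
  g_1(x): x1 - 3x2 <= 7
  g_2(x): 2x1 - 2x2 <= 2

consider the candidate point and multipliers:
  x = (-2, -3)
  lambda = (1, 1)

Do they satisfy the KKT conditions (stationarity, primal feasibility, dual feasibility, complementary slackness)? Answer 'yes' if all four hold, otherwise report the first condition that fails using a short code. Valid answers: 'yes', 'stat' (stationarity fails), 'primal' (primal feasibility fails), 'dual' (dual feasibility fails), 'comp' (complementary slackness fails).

Gradient of f: grad f(x) = Q x + c = (-3, 5)
Constraint values g_i(x) = a_i^T x - b_i:
  g_1((-2, -3)) = 0
  g_2((-2, -3)) = 0
Stationarity residual: grad f(x) + sum_i lambda_i a_i = (0, 0)
  -> stationarity OK
Primal feasibility (all g_i <= 0): OK
Dual feasibility (all lambda_i >= 0): OK
Complementary slackness (lambda_i * g_i(x) = 0 for all i): OK

Verdict: yes, KKT holds.

yes


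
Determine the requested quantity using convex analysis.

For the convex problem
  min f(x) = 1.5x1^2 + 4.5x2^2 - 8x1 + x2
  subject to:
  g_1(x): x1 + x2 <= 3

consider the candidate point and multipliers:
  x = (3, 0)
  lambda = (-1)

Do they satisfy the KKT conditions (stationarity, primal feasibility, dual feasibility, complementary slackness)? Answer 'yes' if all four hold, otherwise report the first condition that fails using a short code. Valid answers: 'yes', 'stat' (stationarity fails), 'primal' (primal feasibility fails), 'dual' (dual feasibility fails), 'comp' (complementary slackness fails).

Gradient of f: grad f(x) = Q x + c = (1, 1)
Constraint values g_i(x) = a_i^T x - b_i:
  g_1((3, 0)) = 0
Stationarity residual: grad f(x) + sum_i lambda_i a_i = (0, 0)
  -> stationarity OK
Primal feasibility (all g_i <= 0): OK
Dual feasibility (all lambda_i >= 0): FAILS
Complementary slackness (lambda_i * g_i(x) = 0 for all i): OK

Verdict: the first failing condition is dual_feasibility -> dual.

dual


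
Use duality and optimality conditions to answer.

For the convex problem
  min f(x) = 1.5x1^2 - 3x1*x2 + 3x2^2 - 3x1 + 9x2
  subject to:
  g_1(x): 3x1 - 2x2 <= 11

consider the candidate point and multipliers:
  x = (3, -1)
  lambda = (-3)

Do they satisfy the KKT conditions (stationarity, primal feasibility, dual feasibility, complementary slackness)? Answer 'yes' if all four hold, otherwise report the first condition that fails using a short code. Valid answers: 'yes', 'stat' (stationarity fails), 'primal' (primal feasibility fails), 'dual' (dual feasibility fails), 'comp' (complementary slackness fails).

Gradient of f: grad f(x) = Q x + c = (9, -6)
Constraint values g_i(x) = a_i^T x - b_i:
  g_1((3, -1)) = 0
Stationarity residual: grad f(x) + sum_i lambda_i a_i = (0, 0)
  -> stationarity OK
Primal feasibility (all g_i <= 0): OK
Dual feasibility (all lambda_i >= 0): FAILS
Complementary slackness (lambda_i * g_i(x) = 0 for all i): OK

Verdict: the first failing condition is dual_feasibility -> dual.

dual


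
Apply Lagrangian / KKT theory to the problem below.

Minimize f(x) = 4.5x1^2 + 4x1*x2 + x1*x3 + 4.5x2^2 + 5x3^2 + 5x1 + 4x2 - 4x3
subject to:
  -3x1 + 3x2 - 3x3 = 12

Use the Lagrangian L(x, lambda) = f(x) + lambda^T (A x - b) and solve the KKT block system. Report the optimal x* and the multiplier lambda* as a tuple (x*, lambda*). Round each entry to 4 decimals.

Form the Lagrangian:
  L(x, lambda) = (1/2) x^T Q x + c^T x + lambda^T (A x - b)
Stationarity (grad_x L = 0): Q x + c + A^T lambda = 0.
Primal feasibility: A x = b.

This gives the KKT block system:
  [ Q   A^T ] [ x     ]   [-c ]
  [ A    0  ] [ lambda ] = [ b ]

Solving the linear system:
  x*      = (-2.198, 1.5268, -0.2752)
  lambda* = (-2.9832)
  f(x*)   = 16.0084

x* = (-2.198, 1.5268, -0.2752), lambda* = (-2.9832)


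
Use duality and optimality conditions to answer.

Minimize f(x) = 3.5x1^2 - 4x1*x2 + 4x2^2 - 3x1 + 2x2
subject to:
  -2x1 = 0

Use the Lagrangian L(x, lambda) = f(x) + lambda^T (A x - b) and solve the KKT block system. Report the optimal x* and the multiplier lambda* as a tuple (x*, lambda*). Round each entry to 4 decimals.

Form the Lagrangian:
  L(x, lambda) = (1/2) x^T Q x + c^T x + lambda^T (A x - b)
Stationarity (grad_x L = 0): Q x + c + A^T lambda = 0.
Primal feasibility: A x = b.

This gives the KKT block system:
  [ Q   A^T ] [ x     ]   [-c ]
  [ A    0  ] [ lambda ] = [ b ]

Solving the linear system:
  x*      = (0, -0.25)
  lambda* = (-1)
  f(x*)   = -0.25

x* = (0, -0.25), lambda* = (-1)


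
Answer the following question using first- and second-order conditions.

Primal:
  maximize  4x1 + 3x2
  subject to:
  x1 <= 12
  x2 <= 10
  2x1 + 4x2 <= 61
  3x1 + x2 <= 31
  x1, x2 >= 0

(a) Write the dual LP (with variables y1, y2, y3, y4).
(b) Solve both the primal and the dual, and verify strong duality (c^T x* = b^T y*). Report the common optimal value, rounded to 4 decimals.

The standard primal-dual pair for 'max c^T x s.t. A x <= b, x >= 0' is:
  Dual:  min b^T y  s.t.  A^T y >= c,  y >= 0.

So the dual LP is:
  minimize  12y1 + 10y2 + 61y3 + 31y4
  subject to:
    y1 + 2y3 + 3y4 >= 4
    y2 + 4y3 + y4 >= 3
    y1, y2, y3, y4 >= 0

Solving the primal: x* = (7, 10).
  primal value c^T x* = 58.
Solving the dual: y* = (0, 1.6667, 0, 1.3333).
  dual value b^T y* = 58.
Strong duality: c^T x* = b^T y*. Confirmed.

58


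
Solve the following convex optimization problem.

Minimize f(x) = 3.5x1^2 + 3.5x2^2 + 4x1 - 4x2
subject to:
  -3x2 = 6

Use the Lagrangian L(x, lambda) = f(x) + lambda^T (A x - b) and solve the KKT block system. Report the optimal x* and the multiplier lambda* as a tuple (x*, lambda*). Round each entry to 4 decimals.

Form the Lagrangian:
  L(x, lambda) = (1/2) x^T Q x + c^T x + lambda^T (A x - b)
Stationarity (grad_x L = 0): Q x + c + A^T lambda = 0.
Primal feasibility: A x = b.

This gives the KKT block system:
  [ Q   A^T ] [ x     ]   [-c ]
  [ A    0  ] [ lambda ] = [ b ]

Solving the linear system:
  x*      = (-0.5714, -2)
  lambda* = (-6)
  f(x*)   = 20.8571

x* = (-0.5714, -2), lambda* = (-6)


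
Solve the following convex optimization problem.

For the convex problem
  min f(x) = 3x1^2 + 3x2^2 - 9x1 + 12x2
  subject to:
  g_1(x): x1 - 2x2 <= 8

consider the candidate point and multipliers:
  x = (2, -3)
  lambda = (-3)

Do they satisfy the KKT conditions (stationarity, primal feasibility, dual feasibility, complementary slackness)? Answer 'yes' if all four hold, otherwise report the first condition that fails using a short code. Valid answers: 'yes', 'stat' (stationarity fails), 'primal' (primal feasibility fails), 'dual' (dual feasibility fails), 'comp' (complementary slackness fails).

Gradient of f: grad f(x) = Q x + c = (3, -6)
Constraint values g_i(x) = a_i^T x - b_i:
  g_1((2, -3)) = 0
Stationarity residual: grad f(x) + sum_i lambda_i a_i = (0, 0)
  -> stationarity OK
Primal feasibility (all g_i <= 0): OK
Dual feasibility (all lambda_i >= 0): FAILS
Complementary slackness (lambda_i * g_i(x) = 0 for all i): OK

Verdict: the first failing condition is dual_feasibility -> dual.

dual


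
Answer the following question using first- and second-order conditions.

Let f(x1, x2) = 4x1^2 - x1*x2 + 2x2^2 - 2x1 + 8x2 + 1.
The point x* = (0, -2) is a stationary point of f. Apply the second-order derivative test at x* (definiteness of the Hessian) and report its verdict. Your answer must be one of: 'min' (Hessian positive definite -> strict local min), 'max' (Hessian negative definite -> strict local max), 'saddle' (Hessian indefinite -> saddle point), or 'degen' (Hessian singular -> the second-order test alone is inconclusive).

Compute the Hessian H = grad^2 f:
  H = [[8, -1], [-1, 4]]
Verify stationarity: grad f(x*) = H x* + g = (0, 0).
Eigenvalues of H: 3.7639, 8.2361.
Both eigenvalues > 0, so H is positive definite -> x* is a strict local min.

min


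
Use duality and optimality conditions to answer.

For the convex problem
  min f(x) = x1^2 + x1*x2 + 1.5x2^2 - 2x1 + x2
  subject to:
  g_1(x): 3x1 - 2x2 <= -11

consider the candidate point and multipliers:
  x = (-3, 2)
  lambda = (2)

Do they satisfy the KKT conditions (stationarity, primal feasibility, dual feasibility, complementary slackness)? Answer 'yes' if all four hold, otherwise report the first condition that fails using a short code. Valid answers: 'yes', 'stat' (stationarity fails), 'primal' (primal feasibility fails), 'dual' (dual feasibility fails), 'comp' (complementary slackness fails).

Gradient of f: grad f(x) = Q x + c = (-6, 4)
Constraint values g_i(x) = a_i^T x - b_i:
  g_1((-3, 2)) = -2
Stationarity residual: grad f(x) + sum_i lambda_i a_i = (0, 0)
  -> stationarity OK
Primal feasibility (all g_i <= 0): OK
Dual feasibility (all lambda_i >= 0): OK
Complementary slackness (lambda_i * g_i(x) = 0 for all i): FAILS

Verdict: the first failing condition is complementary_slackness -> comp.

comp


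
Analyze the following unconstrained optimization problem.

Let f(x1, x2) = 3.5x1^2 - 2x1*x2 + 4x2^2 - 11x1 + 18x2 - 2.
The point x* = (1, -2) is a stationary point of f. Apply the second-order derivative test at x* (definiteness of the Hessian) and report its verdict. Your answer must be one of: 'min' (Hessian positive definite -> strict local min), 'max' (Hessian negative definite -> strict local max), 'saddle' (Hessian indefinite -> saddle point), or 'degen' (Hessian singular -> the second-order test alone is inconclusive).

Compute the Hessian H = grad^2 f:
  H = [[7, -2], [-2, 8]]
Verify stationarity: grad f(x*) = H x* + g = (0, 0).
Eigenvalues of H: 5.4384, 9.5616.
Both eigenvalues > 0, so H is positive definite -> x* is a strict local min.

min


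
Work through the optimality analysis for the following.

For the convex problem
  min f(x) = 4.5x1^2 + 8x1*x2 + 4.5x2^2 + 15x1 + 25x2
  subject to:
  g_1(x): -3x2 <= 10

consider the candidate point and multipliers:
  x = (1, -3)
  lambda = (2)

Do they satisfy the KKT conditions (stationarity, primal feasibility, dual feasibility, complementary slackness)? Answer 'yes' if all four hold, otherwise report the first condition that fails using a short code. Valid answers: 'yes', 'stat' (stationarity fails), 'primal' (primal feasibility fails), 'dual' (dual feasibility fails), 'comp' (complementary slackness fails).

Gradient of f: grad f(x) = Q x + c = (0, 6)
Constraint values g_i(x) = a_i^T x - b_i:
  g_1((1, -3)) = -1
Stationarity residual: grad f(x) + sum_i lambda_i a_i = (0, 0)
  -> stationarity OK
Primal feasibility (all g_i <= 0): OK
Dual feasibility (all lambda_i >= 0): OK
Complementary slackness (lambda_i * g_i(x) = 0 for all i): FAILS

Verdict: the first failing condition is complementary_slackness -> comp.

comp
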